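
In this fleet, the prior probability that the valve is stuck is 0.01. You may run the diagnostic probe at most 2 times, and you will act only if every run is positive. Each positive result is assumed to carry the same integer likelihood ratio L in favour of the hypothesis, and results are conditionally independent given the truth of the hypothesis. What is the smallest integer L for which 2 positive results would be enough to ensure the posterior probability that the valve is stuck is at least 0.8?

Prior odds = 0.01/0.99 = 1/99.
Target odds = 0.8/0.2 = 4.
Need L² ≥ 4 ÷ (1/99) = 396.
19² = 361 < 396 ≤ 400 = 20², so L = 20.

20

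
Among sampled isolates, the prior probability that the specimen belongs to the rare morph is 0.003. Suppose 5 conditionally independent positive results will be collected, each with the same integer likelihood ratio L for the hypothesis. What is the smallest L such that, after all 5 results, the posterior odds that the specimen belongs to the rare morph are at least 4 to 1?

Prior odds = 0.003/0.997 = 3/997.
Target odds = 4.
Need L⁵ ≥ 4 ÷ (3/997) = 3988/3.
4⁵ = 1024 < 3988/3 ≤ 3125 = 5⁵, so L = 5.

5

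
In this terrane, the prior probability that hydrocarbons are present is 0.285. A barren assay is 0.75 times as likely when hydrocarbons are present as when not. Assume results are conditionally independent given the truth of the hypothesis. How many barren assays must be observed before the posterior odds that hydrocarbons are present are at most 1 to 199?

16

Prior odds: 0.285 ÷ 0.715 = 57/143.
Likelihood ratio per barren assay = 0.75.
Target odds = 1/199.
Need (57/143) × 0.75ⁿ ≤ 1/199, i.e. 0.75ⁿ ≤ 143/11343.
0.75¹⁵ ≈0.0133635 is still above 143/11343 but 0.75¹⁶ ≈0.0100226 is at or below it, so n = 16.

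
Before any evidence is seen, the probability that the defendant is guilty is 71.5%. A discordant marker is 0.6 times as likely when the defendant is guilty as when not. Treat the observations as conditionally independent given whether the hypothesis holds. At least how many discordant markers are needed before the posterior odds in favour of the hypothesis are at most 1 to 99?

11

Prior odds = 0.715/0.285 = 143/57.
Likelihood ratio per discordant marker = 0.6.
Target odds = 1/99.
Require 0.6ⁿ ≤ 1/99 ÷ (143/57) = 19/4719.
0.6¹⁰ = 59049/9765625 is still above 19/4719 but 0.6¹¹ = 177147/48828125 is at or below it, so n = 11.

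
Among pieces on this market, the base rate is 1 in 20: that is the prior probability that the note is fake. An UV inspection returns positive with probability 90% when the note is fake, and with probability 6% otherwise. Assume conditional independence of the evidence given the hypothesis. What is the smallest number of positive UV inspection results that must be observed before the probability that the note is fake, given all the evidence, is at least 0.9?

Prior odds = 0.05/0.95 = 1/19.
Likelihood ratio of a positive result = 0.9/0.06 = 15.
Target posterior odds = 0.9/0.1 = 9.
Need (1/19) × 15ⁿ ≥ 9, i.e. 15ⁿ ≥ 171.
15¹ = 15 falls short of 171 but 15² = 225 reaches it, so n = 2.

2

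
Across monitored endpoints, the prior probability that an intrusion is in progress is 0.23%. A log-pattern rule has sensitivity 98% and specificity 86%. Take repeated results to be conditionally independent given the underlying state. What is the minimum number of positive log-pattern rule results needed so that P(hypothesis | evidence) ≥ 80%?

Prior odds: 0.0023 ÷ 0.9977 = 23/9977.
False-positive rate = 1 − 0.86 = 0.14; likelihood ratio of a positive = 0.98/0.14 = 7.
Target odds: 0.8 ÷ 0.2 = 4.
Need (23/9977) × 7ⁿ ≥ 4, i.e. 7ⁿ ≥ 39908/23.
7³ = 343 falls short of 39908/23 but 7⁴ = 2401 reaches it, so n = 4.

4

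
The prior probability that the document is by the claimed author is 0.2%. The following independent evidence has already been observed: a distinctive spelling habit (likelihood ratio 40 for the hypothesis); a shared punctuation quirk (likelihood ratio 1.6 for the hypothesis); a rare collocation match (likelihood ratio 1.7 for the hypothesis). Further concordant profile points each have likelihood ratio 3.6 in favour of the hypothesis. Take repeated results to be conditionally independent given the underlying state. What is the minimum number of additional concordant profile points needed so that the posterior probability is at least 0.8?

3

Prior odds = 0.002/0.998 = 1/499.
Combined Bayes factor of the evidence already in hand = 40 × 1.6 × 1.7 = 108.8.
Odds after that evidence = (1/499) × 108.8 = 544/2495.
Target odds = 0.8/0.2 = 4.
Need 3.6ⁿ ≥ 4 ÷ (544/2495) = 2495/136.
3.6² = 12.96 falls short of 2495/136 but 3.6³ = 46.656 reaches it, so n = 3.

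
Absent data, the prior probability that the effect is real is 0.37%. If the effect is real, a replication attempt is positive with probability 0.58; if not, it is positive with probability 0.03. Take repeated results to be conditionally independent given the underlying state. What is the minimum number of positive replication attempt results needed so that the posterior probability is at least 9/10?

Prior odds: 0.0037 ÷ 0.9963 = 37/9963.
Likelihood ratio of a positive = 0.58/0.03 = 58/3.
Target posterior odds = 0.9/0.1 = 9.
Require (58/3)ⁿ ≥ 9 ÷ (37/9963) = 89667/37.
(58/3)² = 3364/9 falls short of 89667/37 but (58/3)³ = 195112/27 reaches it, so n = 3.

3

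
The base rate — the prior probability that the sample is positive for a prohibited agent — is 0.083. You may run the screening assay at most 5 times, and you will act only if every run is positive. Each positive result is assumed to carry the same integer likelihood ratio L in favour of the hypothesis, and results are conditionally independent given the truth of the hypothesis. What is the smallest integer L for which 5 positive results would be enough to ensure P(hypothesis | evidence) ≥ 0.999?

Prior odds = 0.083/0.917 = 83/917.
Target odds = 0.999/0.001 = 999.
Need L⁵ ≥ 999 ÷ (83/917) = 916083/83.
6⁵ = 7776 < 916083/83 ≤ 16807 = 7⁵, so L = 7.

7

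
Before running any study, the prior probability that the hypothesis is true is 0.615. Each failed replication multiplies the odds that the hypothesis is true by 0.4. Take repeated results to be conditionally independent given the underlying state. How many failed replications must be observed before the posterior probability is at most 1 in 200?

Prior odds: 0.615 ÷ 0.385 = 123/77.
Likelihood ratio per failed replication = 0.4.
Target posterior odds = 0.005/0.995 = 1/199.
Need (123/77) × 0.4ⁿ ≤ 1/199, i.e. 0.4ⁿ ≤ 77/24477.
0.4⁶ = 64/15625 is still above 77/24477 but 0.4⁷ = 128/78125 is at or below it, so n = 7.

7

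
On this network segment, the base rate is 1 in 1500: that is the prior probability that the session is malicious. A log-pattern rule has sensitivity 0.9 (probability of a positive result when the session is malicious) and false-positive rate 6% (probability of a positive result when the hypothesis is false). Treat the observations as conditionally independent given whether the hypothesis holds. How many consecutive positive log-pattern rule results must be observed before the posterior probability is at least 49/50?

5

Prior odds: (1/1500) ÷ (1499/1500) = 1/1499.
Likelihood ratio of a positive result = 0.9/0.06 = 15.
Target odds: 0.98 ÷ 0.02 = 49.
Require 15ⁿ ≥ 49 ÷ (1/1499) = 73451.
15⁴ = 50625 falls short of 73451 but 15⁵ = 759375 reaches it, so n = 5.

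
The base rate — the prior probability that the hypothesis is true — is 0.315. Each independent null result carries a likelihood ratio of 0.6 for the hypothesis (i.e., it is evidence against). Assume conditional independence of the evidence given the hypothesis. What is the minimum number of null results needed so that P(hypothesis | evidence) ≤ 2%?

7

Prior odds = 0.315/0.685 = 63/137.
Likelihood ratio per null result = 0.6.
Target posterior odds = 0.02/0.98 = 1/49.
Need (63/137) × 0.6ⁿ ≤ 1/49, i.e. 0.6ⁿ ≤ 137/3087.
0.6⁶ = 729/15625 is still above 137/3087 but 0.6⁷ = 2187/78125 is at or below it, so n = 7.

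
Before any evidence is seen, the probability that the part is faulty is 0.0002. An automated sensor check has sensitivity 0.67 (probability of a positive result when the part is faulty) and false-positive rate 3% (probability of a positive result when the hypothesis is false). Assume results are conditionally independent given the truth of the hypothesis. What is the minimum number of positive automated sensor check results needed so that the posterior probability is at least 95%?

4

Prior odds: 0.0002 ÷ 0.9998 = 1/4999.
Likelihood ratio of a positive result = 0.67/0.03 = 67/3.
Target odds: 0.95 ÷ 0.05 = 19.
Require (67/3)ⁿ ≥ 19 ÷ (1/4999) = 94981.
(67/3)³ = 300763/27 falls short of 94981 but (67/3)⁴ = 20151121/81 reaches it, so n = 4.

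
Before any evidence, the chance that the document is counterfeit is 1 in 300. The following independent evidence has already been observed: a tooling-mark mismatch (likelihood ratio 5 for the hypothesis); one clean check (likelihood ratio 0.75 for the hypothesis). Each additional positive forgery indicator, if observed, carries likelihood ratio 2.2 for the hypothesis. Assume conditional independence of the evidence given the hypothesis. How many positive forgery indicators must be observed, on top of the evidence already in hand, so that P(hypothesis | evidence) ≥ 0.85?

Prior odds = (1/300)/(299/300) = 1/299.
Combined Bayes factor of the evidence already in hand = 5 × 0.75 = 3.75.
Odds after that evidence = (1/299) × 3.75 = 15/1196.
Target odds = 0.85/0.15 = 17/3.
Need 2.2ⁿ ≥ 17/3 ÷ (15/1196) = 20332/45.
2.2⁷ = 19487171/78125 falls short of 20332/45 but 2.2⁸ = 214358881/390625 reaches it, so n = 8.

8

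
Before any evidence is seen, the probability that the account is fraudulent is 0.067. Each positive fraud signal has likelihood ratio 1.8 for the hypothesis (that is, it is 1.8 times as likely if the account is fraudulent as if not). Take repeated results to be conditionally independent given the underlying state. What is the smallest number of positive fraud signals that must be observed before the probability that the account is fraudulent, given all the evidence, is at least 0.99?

Prior odds = 0.067/0.933 = 67/933.
Likelihood ratio per positive fraud signal = 1.8.
Target posterior odds = 0.99/0.01 = 99.
Need (67/933) × 1.8ⁿ ≥ 99, i.e. 1.8ⁿ ≥ 92367/67.
1.8¹² ≈1156.83 falls short of 92367/67 but 1.8¹³ ≈2082.3 reaches it, so n = 13.

13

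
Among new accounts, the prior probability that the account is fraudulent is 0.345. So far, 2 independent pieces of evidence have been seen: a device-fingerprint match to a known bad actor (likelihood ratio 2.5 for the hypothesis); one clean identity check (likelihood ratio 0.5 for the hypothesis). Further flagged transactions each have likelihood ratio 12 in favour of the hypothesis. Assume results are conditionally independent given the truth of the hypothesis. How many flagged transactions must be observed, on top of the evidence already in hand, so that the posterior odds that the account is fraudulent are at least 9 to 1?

Prior odds = 0.345/0.655 = 69/131.
Combined Bayes factor of the evidence already in hand = 2.5 × 0.5 = 1.25.
Odds after that evidence = (69/131) × 1.25 = 345/524.
Target odds = 9.
Need 12ⁿ ≥ 9 ÷ (345/524) = 1572/115.
12¹ = 12 falls short of 1572/115 but 12² = 144 reaches it, so n = 2.

2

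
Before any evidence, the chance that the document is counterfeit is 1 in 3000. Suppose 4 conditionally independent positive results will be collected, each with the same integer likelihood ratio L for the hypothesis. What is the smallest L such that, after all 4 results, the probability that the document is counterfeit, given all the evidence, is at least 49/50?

Prior odds = (1/3000)/(2999/3000) = 1/2999.
Target odds = 0.98/0.02 = 49.
Need L⁴ ≥ 49 ÷ (1/2999) = 146951.
19⁴ = 130321 < 146951 ≤ 160000 = 20⁴, so L = 20.

20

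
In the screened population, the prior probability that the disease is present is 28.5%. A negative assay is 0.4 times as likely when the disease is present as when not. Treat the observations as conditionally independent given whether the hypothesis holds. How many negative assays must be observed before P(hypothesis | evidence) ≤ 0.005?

Prior odds = 0.285/0.715 = 57/143.
Likelihood ratio per negative assay = 0.4.
Target posterior odds = 0.005/0.995 = 1/199.
Require 0.4ⁿ ≤ 1/199 ÷ (57/143) = 143/11343.
0.4⁴ = 0.0256 is still above 143/11343 but 0.4⁵ = 0.01024 is at or below it, so n = 5.

5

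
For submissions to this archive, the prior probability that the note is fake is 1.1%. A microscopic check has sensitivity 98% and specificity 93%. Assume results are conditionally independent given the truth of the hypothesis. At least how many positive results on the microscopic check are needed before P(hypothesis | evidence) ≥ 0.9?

Prior odds = 0.011/0.989 = 11/989.
False-positive rate = 1 − 0.93 = 0.07; likelihood ratio of a positive = 0.98/0.07 = 14.
Target odds: 0.9 ÷ 0.1 = 9.
Need (11/989) × 14ⁿ ≥ 9, i.e. 14ⁿ ≥ 8901/11.
14² = 196 falls short of 8901/11 but 14³ = 2744 reaches it, so n = 3.

3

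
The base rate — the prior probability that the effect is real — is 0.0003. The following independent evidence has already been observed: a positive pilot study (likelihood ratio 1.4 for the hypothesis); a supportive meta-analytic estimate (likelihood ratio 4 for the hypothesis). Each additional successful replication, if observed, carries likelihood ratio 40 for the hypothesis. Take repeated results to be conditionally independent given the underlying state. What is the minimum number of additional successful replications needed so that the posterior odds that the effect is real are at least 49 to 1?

3

Prior odds = 0.0003/0.9997 = 3/9997.
Combined Bayes factor of the evidence already in hand = 1.4 × 4 = 5.6.
Odds after that evidence = (3/9997) × 5.6 = 84/49985.
Target odds = 49.
Need 40ⁿ ≥ 49 ÷ (84/49985) = 349895/12.
40² = 1600 falls short of 349895/12 but 40³ = 64000 reaches it, so n = 3.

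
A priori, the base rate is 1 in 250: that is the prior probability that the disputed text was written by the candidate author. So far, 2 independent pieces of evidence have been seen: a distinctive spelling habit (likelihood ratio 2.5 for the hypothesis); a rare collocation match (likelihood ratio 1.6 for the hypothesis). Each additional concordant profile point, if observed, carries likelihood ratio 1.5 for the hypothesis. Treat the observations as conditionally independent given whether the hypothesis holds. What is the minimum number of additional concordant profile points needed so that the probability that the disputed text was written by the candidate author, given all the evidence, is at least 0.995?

24

Prior odds = 0.004/0.996 = 1/249.
Combined Bayes factor of the evidence already in hand = 2.5 × 1.6 = 4.
Odds after that evidence = (1/249) × 4 = 4/249.
Target odds = 0.995/0.005 = 199.
Need 1.5ⁿ ≥ 199 ÷ (4/249) = 12387.75.
1.5²³ ≈11222.7 falls short of 12387.75 but 1.5²⁴ ≈16834.1 reaches it, so n = 24.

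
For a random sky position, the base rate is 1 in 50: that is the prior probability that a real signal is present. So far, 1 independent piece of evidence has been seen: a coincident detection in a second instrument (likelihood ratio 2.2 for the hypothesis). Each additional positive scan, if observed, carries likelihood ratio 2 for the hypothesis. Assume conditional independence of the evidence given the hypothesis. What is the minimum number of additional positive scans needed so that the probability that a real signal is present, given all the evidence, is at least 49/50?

11

Prior odds = 0.02/0.98 = 1/49.
Bayes factor of the evidence already in hand = 2.2.
Odds after that evidence = (1/49) × 2.2 = 11/245.
Target odds = 0.98/0.02 = 49.
Need 2ⁿ ≥ 49 ÷ (11/245) = 12005/11.
2¹⁰ = 1024 falls short of 12005/11 but 2¹¹ = 2048 reaches it, so n = 11.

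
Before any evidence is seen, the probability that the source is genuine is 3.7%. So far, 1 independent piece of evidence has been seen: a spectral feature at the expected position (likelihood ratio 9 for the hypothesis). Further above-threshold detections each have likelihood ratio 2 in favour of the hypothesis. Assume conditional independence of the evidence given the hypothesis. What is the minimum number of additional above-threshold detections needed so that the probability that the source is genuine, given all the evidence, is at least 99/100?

9

Prior odds = 0.037/0.963 = 37/963.
Bayes factor of the evidence already in hand = 9.
Odds after that evidence = (37/963) × 9 = 37/107.
Target odds = 0.99/0.01 = 99.
Need 2ⁿ ≥ 99 ÷ (37/107) = 10593/37.
2⁸ = 256 falls short of 10593/37 but 2⁹ = 512 reaches it, so n = 9.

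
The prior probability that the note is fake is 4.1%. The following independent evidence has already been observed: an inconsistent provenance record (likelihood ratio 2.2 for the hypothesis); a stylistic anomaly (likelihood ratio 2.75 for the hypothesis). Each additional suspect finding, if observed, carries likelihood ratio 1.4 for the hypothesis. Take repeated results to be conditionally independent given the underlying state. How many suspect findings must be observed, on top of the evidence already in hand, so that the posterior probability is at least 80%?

Prior odds = 0.041/0.959 = 41/959.
Combined Bayes factor of the evidence already in hand = 2.2 × 2.75 = 6.05.
Odds after that evidence = (41/959) × 6.05 = 4961/19180.
Target odds = 0.8/0.2 = 4.
Need 1.4ⁿ ≥ 4 ÷ (4961/19180) = 76720/4961.
1.4⁸ = 5764801/390625 falls short of 76720/4961 but 1.4⁹ = 40353607/1953125 reaches it, so n = 9.

9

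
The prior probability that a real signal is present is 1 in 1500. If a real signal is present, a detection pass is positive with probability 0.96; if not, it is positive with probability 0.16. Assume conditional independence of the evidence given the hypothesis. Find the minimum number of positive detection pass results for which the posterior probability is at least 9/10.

6

Prior odds = (1/1500)/(1499/1500) = 1/1499.
Likelihood ratio of a positive = 0.96/0.16 = 6.
Target posterior odds = 0.9/0.1 = 9.
Require 6ⁿ ≥ 9 ÷ (1/1499) = 13491.
6⁵ = 7776 falls short of 13491 but 6⁶ = 46656 reaches it, so n = 6.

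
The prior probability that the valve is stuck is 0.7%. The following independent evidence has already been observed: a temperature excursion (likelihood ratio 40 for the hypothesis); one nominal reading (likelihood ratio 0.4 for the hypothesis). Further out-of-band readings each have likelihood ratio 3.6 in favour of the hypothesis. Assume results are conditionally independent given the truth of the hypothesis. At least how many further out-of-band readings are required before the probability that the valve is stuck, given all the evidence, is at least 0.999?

8

Prior odds = 0.007/0.993 = 7/993.
Combined Bayes factor of the evidence already in hand = 40 × 0.4 = 16.
Odds after that evidence = (7/993) × 16 = 112/993.
Target odds = 0.999/0.001 = 999.
Need 3.6ⁿ ≥ 999 ÷ (112/993) = 992007/112.
3.6⁷ = 612220032/78125 falls short of 992007/112 but 3.6⁸ ≈28211.1 reaches it, so n = 8.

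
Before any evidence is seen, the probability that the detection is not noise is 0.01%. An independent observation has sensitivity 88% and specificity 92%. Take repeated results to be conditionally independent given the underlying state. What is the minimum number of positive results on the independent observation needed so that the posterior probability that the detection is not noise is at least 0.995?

Prior odds = 0.0001/0.9999 = 1/9999.
False-positive rate = 1 − 0.92 = 0.08; likelihood ratio of a positive = 0.88/0.08 = 11.
Target odds: 0.995 ÷ 0.005 = 199.
Need (1/9999) × 11ⁿ ≥ 199, i.e. 11ⁿ ≥ 1989801.
11⁶ = 1771561 falls short of 1989801 but 11⁷ = 19487171 reaches it, so n = 7.

7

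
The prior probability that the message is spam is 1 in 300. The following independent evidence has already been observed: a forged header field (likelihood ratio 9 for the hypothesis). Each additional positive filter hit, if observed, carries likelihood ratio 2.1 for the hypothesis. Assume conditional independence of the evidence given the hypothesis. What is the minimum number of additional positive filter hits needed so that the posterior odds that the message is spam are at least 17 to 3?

8

Prior odds = (1/300)/(299/300) = 1/299.
Bayes factor of the evidence already in hand = 9.
Odds after that evidence = (1/299) × 9 = 9/299.
Target odds = 17/3.
Need 2.1ⁿ ≥ 17/3 ÷ (9/299) = 5083/27.
2.1⁷ ≈180.109 falls short of 5083/27 but 2.1⁸ ≈378.229 reaches it, so n = 8.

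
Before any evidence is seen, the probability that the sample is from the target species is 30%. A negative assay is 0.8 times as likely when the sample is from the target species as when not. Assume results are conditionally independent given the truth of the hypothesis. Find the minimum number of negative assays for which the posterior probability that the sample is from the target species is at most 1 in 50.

14

Prior odds: 0.3 ÷ 0.7 = 3/7.
Likelihood ratio per negative assay = 0.8.
Target posterior odds = 0.02/0.98 = 1/49.
Require 0.8ⁿ ≤ 1/49 ÷ (3/7) = 1/21.
0.8¹³ ≈0.0549756 is still above 1/21 but 0.8¹⁴ ≈0.0439805 is at or below it, so n = 14.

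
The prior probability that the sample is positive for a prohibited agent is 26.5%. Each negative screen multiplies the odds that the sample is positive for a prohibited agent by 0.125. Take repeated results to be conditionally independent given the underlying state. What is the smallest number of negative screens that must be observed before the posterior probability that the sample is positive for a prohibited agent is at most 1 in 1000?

Prior odds = 0.265/0.735 = 53/147.
Likelihood ratio per negative screen = 0.125.
Target odds: 0.001 ÷ 0.999 = 1/999.
Require 0.125ⁿ ≤ 1/999 ÷ (53/147) = 49/17649.
0.125² = 0.015625 is still above 49/17649 but 0.125³ = 0.001953125 is at or below it, so n = 3.

3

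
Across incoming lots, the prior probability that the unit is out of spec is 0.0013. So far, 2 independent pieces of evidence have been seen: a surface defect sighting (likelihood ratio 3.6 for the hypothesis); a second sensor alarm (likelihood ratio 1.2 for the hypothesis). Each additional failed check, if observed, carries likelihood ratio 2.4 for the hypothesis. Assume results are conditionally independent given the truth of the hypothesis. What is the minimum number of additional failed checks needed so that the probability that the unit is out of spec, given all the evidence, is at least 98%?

11

Prior odds = 0.0013/0.9987 = 13/9987.
Combined Bayes factor of the evidence already in hand = 3.6 × 1.2 = 4.32.
Odds after that evidence = (13/9987) × 4.32 = 468/83225.
Target odds = 0.98/0.02 = 49.
Need 2.4ⁿ ≥ 49 ÷ (468/83225) = 4078025/468.
2.4¹⁰ ≈6340.34 falls short of 4078025/468 but 2.4¹¹ ≈15216.8 reaches it, so n = 11.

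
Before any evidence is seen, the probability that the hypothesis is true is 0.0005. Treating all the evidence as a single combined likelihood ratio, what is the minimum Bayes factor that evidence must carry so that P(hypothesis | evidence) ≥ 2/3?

3998

Prior odds = 0.0005/0.9995 = 1/1999.
Target odds = (2/3)/(1/3) = 2.
Required Bayes factor = 2 ÷ (1/1999) = 3998.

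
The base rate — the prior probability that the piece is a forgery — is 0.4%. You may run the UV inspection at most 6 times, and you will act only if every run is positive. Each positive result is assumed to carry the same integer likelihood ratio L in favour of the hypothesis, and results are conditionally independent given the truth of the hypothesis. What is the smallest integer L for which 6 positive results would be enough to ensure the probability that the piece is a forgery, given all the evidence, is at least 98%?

5

Prior odds = 0.004/0.996 = 1/249.
Target odds = 0.98/0.02 = 49.
Need L⁶ ≥ 49 ÷ (1/249) = 12201.
4⁶ = 4096 < 12201 ≤ 15625 = 5⁶, so L = 5.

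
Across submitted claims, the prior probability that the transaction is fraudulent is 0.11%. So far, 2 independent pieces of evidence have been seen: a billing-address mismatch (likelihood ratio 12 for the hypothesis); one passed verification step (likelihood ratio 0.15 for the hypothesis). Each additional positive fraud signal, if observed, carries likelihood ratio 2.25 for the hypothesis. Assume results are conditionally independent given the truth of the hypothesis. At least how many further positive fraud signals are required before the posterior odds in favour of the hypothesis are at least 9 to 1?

11

Prior odds = 0.0011/0.9989 = 11/9989.
Combined Bayes factor of the evidence already in hand = 12 × 0.15 = 1.8.
Odds after that evidence = (11/9989) × 1.8 = 99/49945.
Target odds = 9.
Need 2.25ⁿ ≥ 9 ÷ (99/49945) = 49945/11.
2.25¹⁰ ≈3325.26 falls short of 49945/11 but 2.25¹¹ ≈7481.83 reaches it, so n = 11.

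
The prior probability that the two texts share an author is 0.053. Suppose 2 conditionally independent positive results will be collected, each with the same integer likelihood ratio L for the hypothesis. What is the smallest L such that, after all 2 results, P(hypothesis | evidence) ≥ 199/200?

Prior odds = 0.053/0.947 = 53/947.
Target odds = 0.995/0.005 = 199.
Need L² ≥ 199 ÷ (53/947) = 188453/53.
59² = 3481 < 188453/53 ≤ 3600 = 60², so L = 60.

60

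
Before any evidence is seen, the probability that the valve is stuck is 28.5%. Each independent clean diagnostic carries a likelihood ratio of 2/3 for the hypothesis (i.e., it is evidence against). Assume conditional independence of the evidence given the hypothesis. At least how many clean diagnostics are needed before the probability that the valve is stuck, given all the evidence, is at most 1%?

10

Prior odds = 0.285/0.715 = 57/143.
Likelihood ratio per clean diagnostic = 2/3.
Target posterior odds = 0.01/0.99 = 1/99.
Require (2/3)ⁿ ≤ 1/99 ÷ (57/143) = 13/513.
(2/3)⁹ = 512/19683 is still above 13/513 but (2/3)¹⁰ = 1024/59049 is at or below it, so n = 10.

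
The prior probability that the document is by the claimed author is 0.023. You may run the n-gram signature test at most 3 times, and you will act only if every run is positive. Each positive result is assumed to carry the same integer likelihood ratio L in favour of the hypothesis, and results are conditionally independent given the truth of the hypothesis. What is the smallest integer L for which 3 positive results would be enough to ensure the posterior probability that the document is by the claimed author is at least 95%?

10

Prior odds = 0.023/0.977 = 23/977.
Target odds = 0.95/0.05 = 19.
Need L³ ≥ 19 ÷ (23/977) = 18563/23.
9³ = 729 < 18563/23 ≤ 1000 = 10³, so L = 10.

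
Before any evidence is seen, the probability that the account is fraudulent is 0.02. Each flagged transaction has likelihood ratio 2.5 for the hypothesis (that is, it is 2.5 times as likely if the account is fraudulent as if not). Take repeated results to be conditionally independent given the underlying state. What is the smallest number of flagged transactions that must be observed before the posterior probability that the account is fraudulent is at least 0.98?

Prior odds = 0.02/0.98 = 1/49.
Likelihood ratio per flagged transaction = 2.5.
Target odds: 0.98 ÷ 0.02 = 49.
Require 2.5ⁿ ≥ 49 ÷ (1/49) = 2401.
2.5⁸ = 390625/256 falls short of 2401 but 2.5⁹ = 1953125/512 reaches it, so n = 9.

9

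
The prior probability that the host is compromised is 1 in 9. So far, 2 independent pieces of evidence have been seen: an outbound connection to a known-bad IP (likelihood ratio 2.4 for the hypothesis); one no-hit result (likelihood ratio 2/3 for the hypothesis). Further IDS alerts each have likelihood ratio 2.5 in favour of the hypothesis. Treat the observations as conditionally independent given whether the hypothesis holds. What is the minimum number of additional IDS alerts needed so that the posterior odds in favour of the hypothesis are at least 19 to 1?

5

Prior odds = (1/9)/(8/9) = 0.125.
Combined Bayes factor of the evidence already in hand = 2.4 × (2/3) = 1.6.
Odds after that evidence = 0.125 × 1.6 = 0.2.
Target odds = 19.
Need 2.5ⁿ ≥ 19 ÷ 0.2 = 95.
2.5⁴ = 39.0625 falls short of 95 but 2.5⁵ = 97.65625 reaches it, so n = 5.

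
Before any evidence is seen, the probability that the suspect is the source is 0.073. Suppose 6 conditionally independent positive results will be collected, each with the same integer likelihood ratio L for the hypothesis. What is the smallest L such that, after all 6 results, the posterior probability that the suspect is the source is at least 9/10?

3

Prior odds = 0.073/0.927 = 73/927.
Target odds = 0.9/0.1 = 9.
Need L⁶ ≥ 9 ÷ (73/927) = 8343/73.
2⁶ = 64 < 8343/73 ≤ 729 = 3⁶, so L = 3.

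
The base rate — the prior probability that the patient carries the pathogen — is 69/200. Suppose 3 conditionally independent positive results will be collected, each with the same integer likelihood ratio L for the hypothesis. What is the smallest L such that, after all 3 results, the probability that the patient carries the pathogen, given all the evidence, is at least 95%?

Prior odds = 0.345/0.655 = 69/131.
Target odds = 0.95/0.05 = 19.
Need L³ ≥ 19 ÷ (69/131) = 2489/69.
3³ = 27 < 2489/69 ≤ 64 = 4³, so L = 4.

4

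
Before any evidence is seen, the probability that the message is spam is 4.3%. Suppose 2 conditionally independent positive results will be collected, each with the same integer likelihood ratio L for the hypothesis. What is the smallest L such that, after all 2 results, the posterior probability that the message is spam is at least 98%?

34

Prior odds = 0.043/0.957 = 43/957.
Target odds = 0.98/0.02 = 49.
Need L² ≥ 49 ÷ (43/957) = 46893/43.
33² = 1089 < 46893/43 ≤ 1156 = 34², so L = 34.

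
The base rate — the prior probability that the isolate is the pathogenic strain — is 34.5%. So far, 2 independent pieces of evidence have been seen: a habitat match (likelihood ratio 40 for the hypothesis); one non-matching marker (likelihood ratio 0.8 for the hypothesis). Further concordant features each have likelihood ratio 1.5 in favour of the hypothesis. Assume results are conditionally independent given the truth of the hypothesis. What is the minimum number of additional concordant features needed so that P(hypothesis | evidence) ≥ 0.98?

Prior odds = 0.345/0.655 = 69/131.
Combined Bayes factor of the evidence already in hand = 40 × 0.8 = 32.
Odds after that evidence = (69/131) × 32 = 2208/131.
Target odds = 0.98/0.02 = 49.
Need 1.5ⁿ ≥ 49 ÷ (2208/131) = 6419/2208.
1.5² = 2.25 falls short of 6419/2208 but 1.5³ = 3.375 reaches it, so n = 3.

3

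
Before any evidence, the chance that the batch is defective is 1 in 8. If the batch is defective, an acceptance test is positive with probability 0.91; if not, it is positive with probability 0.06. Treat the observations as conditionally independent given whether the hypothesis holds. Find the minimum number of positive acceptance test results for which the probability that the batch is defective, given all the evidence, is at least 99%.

3

Prior odds = 0.125/0.875 = 1/7.
Likelihood ratio of a positive = 0.91/0.06 = 91/6.
Target posterior odds = 0.99/0.01 = 99.
Need (1/7) × (91/6)ⁿ ≥ 99, i.e. (91/6)ⁿ ≥ 693.
(91/6)² = 8281/36 falls short of 693 but (91/6)³ = 753571/216 reaches it, so n = 3.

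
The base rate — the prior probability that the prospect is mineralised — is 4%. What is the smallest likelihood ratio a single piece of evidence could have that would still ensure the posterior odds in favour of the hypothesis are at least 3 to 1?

Prior odds = 0.04/0.96 = 1/24.
Target odds = 3.
Required Bayes factor = 3 ÷ (1/24) = 72.

72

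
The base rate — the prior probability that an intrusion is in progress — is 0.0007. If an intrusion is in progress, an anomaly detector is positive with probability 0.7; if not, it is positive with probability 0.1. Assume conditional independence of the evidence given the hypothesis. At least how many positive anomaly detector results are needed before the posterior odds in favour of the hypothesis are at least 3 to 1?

Prior odds = 0.0007/0.9993 = 7/9993.
Likelihood ratio of a positive = 0.7/0.1 = 7.
Target odds = 3.
Need (7/9993) × 7ⁿ ≥ 3, i.e. 7ⁿ ≥ 29979/7.
7⁴ = 2401 falls short of 29979/7 but 7⁵ = 16807 reaches it, so n = 5.

5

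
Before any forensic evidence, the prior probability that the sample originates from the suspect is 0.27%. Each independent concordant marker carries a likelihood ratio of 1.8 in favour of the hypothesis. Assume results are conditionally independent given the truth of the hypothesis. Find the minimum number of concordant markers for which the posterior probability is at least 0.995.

20

Prior odds: 0.0027 ÷ 0.9973 = 27/9973.
Likelihood ratio per concordant marker = 1.8.
Target odds: 0.995 ÷ 0.005 = 199.
Need (27/9973) × 1.8ⁿ ≥ 199, i.e. 1.8ⁿ ≥ 1984627/27.
1.8¹⁹ ≈70823.5 falls short of 1984627/27 but 1.8²⁰ ≈127482 reaches it, so n = 20.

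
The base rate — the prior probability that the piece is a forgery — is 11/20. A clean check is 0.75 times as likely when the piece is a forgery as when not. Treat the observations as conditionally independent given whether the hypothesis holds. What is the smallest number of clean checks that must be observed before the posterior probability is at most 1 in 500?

Prior odds: 0.55 ÷ 0.45 = 11/9.
Likelihood ratio per clean check = 0.75.
Target posterior odds = 0.002/0.998 = 1/499.
Need (11/9) × 0.75ⁿ ≤ 1/499, i.e. 0.75ⁿ ≤ 9/5489.
0.75²² ≈0.00178381 is still above 9/5489 but 0.75²³ ≈0.00133786 is at or below it, so n = 23.

23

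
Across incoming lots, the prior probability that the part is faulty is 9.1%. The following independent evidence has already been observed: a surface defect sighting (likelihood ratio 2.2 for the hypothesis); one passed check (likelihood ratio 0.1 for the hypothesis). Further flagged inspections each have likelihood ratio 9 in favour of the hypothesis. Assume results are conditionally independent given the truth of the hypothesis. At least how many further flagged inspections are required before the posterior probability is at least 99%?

Prior odds = 0.091/0.909 = 91/909.
Combined Bayes factor of the evidence already in hand = 2.2 × 0.1 = 0.22.
Odds after that evidence = (91/909) × 0.22 = 1001/45450.
Target odds = 0.99/0.01 = 99.
Need 9ⁿ ≥ 99 ÷ (1001/45450) = 409050/91.
9³ = 729 falls short of 409050/91 but 9⁴ = 6561 reaches it, so n = 4.

4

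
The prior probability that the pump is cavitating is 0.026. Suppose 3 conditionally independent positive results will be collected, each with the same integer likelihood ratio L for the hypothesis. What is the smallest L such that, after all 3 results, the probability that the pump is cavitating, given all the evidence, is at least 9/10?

Prior odds = 0.026/0.974 = 13/487.
Target odds = 0.9/0.1 = 9.
Need L³ ≥ 9 ÷ (13/487) = 4383/13.
6³ = 216 < 4383/13 ≤ 343 = 7³, so L = 7.

7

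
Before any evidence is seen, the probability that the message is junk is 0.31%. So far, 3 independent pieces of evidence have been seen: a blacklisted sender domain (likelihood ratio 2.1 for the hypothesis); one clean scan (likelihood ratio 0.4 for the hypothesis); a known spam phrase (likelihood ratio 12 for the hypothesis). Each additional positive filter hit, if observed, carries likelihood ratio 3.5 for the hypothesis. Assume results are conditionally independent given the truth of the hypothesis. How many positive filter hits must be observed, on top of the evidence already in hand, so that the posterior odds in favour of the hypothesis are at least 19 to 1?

Prior odds = 0.0031/0.9969 = 31/9969.
Combined Bayes factor of the evidence already in hand = 2.1 × 0.4 × 12 = 10.08.
Odds after that evidence = (31/9969) × 10.08 = 2604/83075.
Target odds = 19.
Need 3.5ⁿ ≥ 19 ÷ (2604/83075) = 1578425/2604.
3.5⁵ = 525.21875 falls short of 1578425/2604 but 3.5⁶ = 1838.265625 reaches it, so n = 6.

6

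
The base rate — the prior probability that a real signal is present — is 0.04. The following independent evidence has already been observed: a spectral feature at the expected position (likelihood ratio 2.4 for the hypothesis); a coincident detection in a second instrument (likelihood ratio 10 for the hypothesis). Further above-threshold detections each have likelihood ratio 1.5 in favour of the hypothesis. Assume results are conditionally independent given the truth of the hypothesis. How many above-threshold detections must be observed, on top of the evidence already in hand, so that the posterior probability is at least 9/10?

6

Prior odds = 0.04/0.96 = 1/24.
Combined Bayes factor of the evidence already in hand = 2.4 × 10 = 24.
Odds after that evidence = (1/24) × 24 = 1.
Target odds = 0.9/0.1 = 9.
Need 1.5ⁿ ≥ 9 ÷ 1 = 9.
1.5⁵ = 7.59375 falls short of 9 but 1.5⁶ = 11.390625 reaches it, so n = 6.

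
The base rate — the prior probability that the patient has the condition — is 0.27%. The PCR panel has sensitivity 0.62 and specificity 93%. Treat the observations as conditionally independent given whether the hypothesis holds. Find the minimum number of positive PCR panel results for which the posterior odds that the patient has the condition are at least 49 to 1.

Prior odds = 0.0027/0.9973 = 27/9973.
False-positive rate = 1 − 0.93 = 0.07; likelihood ratio of a positive = 0.62/0.07 = 62/7.
Target odds = 49.
Need (27/9973) × (62/7)ⁿ ≥ 49, i.e. (62/7)ⁿ ≥ 488677/27.
(62/7)⁴ = 14776336/2401 falls short of 488677/27 but (62/7)⁵ = 916132832/16807 reaches it, so n = 5.

5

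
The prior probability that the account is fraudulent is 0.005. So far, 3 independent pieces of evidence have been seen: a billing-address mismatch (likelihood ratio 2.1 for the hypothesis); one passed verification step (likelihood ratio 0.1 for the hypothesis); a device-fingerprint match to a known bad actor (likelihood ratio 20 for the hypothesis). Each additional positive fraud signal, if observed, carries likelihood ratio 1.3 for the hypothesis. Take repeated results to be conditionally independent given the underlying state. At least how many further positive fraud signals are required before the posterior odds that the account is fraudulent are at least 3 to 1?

19

Prior odds = 0.005/0.995 = 1/199.
Combined Bayes factor of the evidence already in hand = 2.1 × 0.1 × 20 = 4.2.
Odds after that evidence = (1/199) × 4.2 = 21/995.
Target odds = 3.
Need 1.3ⁿ ≥ 3 ÷ (21/995) = 995/7.
1.3¹⁸ ≈112.455 falls short of 995/7 but 1.3¹⁹ ≈146.192 reaches it, so n = 19.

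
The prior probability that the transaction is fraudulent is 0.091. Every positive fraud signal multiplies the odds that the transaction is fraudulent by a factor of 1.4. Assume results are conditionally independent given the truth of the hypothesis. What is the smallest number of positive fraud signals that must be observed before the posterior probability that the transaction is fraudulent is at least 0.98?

19

Prior odds = 0.091/0.909 = 91/909.
Likelihood ratio per positive fraud signal = 1.4.
Target odds: 0.98 ÷ 0.02 = 49.
Need (91/909) × 1.4ⁿ ≥ 49, i.e. 1.4ⁿ ≥ 6363/13.
1.4¹⁸ ≈426.879 falls short of 6363/13 but 1.4¹⁹ ≈597.63 reaches it, so n = 19.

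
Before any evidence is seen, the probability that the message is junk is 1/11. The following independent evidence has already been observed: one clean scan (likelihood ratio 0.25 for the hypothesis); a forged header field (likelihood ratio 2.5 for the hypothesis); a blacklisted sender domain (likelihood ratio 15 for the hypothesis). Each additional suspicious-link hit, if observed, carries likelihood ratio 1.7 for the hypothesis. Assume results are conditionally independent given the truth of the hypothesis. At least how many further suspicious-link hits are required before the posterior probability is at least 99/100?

9

Prior odds = (1/11)/(10/11) = 0.1.
Combined Bayes factor of the evidence already in hand = 0.25 × 2.5 × 15 = 9.375.
Odds after that evidence = 0.1 × 9.375 = 0.9375.
Target odds = 0.99/0.01 = 99.
Need 1.7ⁿ ≥ 99 ÷ 0.9375 = 105.6.
1.7⁸ ≈69.7576 falls short of 105.6 but 1.7⁹ ≈118.588 reaches it, so n = 9.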